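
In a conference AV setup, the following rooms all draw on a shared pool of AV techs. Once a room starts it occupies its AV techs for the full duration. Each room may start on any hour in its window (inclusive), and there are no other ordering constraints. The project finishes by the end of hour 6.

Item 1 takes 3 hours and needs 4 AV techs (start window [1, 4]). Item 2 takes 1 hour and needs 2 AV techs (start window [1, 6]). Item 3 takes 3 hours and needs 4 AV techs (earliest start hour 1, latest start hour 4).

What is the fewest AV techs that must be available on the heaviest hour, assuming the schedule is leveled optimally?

Early-start (Item 1@1, Item 2@1, Item 3@1) gives peak 10: h1:10  h2:8  h3:8  h4:0  h5:0  h6:0.
Shift Item 3→4.
Schedule Item 1@1, Item 2@1, Item 3@4: h1:6  h2:4  h3:4  h4:4  h5:4  h6:4 — peak 6.

6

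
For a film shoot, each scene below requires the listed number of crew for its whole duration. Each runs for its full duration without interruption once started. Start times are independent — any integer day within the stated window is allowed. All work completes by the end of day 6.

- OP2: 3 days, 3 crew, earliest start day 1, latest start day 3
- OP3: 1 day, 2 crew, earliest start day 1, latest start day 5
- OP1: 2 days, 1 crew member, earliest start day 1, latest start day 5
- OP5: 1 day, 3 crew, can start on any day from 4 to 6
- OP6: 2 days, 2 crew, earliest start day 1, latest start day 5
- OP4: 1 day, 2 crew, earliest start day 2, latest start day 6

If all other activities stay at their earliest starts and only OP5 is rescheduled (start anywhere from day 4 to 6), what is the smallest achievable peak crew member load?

8

OP5@4: d1:8  d2:8  d3:3  d4:3  d5:0  d6:0 → peak 8
OP5@5: d1:8  d2:8  d3:3  d4:0  d5:3  d6:0 → peak 8
OP5@6: d1:8  d2:8  d3:3  d4:0  d5:0  d6:3 → peak 8
Best is OP5@4, peak 8.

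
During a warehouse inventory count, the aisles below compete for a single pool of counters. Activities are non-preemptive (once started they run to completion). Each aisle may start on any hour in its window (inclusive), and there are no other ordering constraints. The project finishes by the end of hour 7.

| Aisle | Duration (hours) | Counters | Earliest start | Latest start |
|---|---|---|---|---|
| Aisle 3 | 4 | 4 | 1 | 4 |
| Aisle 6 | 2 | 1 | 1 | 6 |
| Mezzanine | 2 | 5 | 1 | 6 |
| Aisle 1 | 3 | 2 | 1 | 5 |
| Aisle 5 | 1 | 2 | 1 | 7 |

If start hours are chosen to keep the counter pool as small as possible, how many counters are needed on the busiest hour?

Early-start (Aisle 3@1, Aisle 6@1, Mezzanine@1, Aisle 1@1, Aisle 5@1) gives peak 14: h1:14  h2:12  h3:6  h4:4  h5:0  h6:0  h7:0.
Shift Mezzanine→6, Aisle 1→3, Aisle 5→5.
Schedule Aisle 3@1, Aisle 6@1, Mezzanine@6, Aisle 1@3, Aisle 5@5: h1:5  h2:5  h3:6  h4:6  h5:4  h6:5  h7:5 — peak 6.
Total counter-hours = 36 over 7 hours ⇒ peak ≥ ⌈36/7⌉ = 6, so 6 is optimal.

6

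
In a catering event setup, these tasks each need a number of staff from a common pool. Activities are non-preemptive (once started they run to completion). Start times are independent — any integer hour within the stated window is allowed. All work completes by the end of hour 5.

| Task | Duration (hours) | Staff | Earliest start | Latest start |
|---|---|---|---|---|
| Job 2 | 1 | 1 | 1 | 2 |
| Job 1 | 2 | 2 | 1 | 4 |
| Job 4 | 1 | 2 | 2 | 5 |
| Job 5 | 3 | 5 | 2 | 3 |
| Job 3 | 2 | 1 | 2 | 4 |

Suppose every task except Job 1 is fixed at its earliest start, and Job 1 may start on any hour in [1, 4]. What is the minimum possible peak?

Job 1@1: h1:3  h2:10  h3:6  h4:5  h5:0 → peak 10
Job 1@2: h1:1  h2:10  h3:8  h4:5  h5:0 → peak 10
Job 1@3: h1:1  h2:8  h3:8  h4:7  h5:0 → peak 8
Job 1@4: h1:1  h2:8  h3:6  h4:7  h5:2 → peak 8
Best is Job 1@3, peak 8.

8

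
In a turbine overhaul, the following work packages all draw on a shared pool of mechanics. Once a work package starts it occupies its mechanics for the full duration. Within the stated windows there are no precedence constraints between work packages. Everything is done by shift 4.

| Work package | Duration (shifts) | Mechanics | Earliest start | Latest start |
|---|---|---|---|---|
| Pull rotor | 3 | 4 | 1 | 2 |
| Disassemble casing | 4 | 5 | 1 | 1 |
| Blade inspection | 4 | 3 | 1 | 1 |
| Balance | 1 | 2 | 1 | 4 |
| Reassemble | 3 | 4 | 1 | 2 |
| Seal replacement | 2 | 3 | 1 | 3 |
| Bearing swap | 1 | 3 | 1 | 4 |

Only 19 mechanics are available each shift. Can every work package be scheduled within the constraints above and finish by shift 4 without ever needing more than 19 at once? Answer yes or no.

Schedule Pull rotor@1, Disassemble casing@1, Blade inspection@1, Balance@1, Reassemble@1, Seal replacement@2, Bearing swap@4: s1:18  s2:19  s3:19  s4:11 — peak 19 ≤ 19.

yes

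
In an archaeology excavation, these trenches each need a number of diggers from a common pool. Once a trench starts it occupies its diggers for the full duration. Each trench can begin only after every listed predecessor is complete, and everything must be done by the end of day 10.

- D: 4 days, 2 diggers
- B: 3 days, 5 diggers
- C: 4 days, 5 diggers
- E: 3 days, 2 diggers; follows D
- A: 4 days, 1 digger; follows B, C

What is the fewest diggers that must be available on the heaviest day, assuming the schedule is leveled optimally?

10

Early-start (D@1, B@1, C@1, E@5, A@5) gives peak 12: d1:12  d2:12  d3:12  d4:7  d5:3  d6:3  d7:3  d8:1  d9:0  d10:0.
Shift D→4, E→8.
Schedule D@4, B@1, C@1, E@8, A@5: d1:10  d2:10  d3:10  d4:7  d5:3  d6:3  d7:3  d8:3  d9:2  d10:2 — peak 10.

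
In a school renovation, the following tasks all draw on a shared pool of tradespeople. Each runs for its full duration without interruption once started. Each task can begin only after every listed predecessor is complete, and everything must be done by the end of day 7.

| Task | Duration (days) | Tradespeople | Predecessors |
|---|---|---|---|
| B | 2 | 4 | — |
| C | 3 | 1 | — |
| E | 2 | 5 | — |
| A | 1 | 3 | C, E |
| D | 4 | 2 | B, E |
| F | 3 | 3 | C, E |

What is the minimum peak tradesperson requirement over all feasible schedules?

10

Schedule B@1, C@1, E@1, A@4, D@3, F@4: d1:10  d2:10  d3:3  d4:8  d5:5  d6:5  d7:0 — peak 10.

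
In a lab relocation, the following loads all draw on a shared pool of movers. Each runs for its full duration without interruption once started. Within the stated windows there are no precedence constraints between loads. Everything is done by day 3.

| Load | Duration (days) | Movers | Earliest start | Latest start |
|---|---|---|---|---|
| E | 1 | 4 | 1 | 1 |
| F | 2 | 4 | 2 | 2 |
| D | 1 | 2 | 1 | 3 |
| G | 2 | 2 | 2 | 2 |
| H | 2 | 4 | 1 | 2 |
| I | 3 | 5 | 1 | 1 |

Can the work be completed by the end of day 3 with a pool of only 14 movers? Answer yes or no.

The minimum achievable peak is 15; 14 < 15, so no feasible schedule stays within the cap.

no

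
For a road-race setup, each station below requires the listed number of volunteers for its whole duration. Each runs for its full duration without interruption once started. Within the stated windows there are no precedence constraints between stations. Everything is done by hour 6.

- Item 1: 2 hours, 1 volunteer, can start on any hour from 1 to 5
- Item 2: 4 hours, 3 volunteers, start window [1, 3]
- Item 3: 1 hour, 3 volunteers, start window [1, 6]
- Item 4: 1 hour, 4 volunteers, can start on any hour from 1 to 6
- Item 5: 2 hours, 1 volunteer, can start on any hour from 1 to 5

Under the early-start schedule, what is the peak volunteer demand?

12

Early-start schedule: Item 1@1, Item 2@1, Item 3@1, Item 4@1, Item 5@1.
Load per hour: hour 1: 12, hour 2: 5, hour 3: 3, hour 4: 3, hour 5: 0, hour 6: 0.
Peak is 12.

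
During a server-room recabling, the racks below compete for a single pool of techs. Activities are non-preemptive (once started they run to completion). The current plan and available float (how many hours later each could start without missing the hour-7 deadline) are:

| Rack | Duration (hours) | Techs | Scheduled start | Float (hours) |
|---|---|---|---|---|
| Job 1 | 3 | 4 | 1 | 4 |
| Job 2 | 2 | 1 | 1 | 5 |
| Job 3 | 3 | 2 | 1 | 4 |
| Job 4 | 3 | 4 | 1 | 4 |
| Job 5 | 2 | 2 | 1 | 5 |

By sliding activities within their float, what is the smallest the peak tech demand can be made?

Early-start (Job 1@1, Job 2@1, Job 3@1, Job 4@1, Job 5@1) gives peak 13: h1:13  h2:13  h3:10  h4:0  h5:0  h6:0  h7:0.
Shift Job 3→3, Job 4→4, Job 5→6.
Schedule Job 1@1, Job 2@1, Job 3@3, Job 4@4, Job 5@6: h1:5  h2:5  h3:6  h4:6  h5:6  h6:6  h7:2 — peak 6.
Total tech-hours = 36 over 7 hours ⇒ peak ≥ ⌈36/7⌉ = 6, so 6 is optimal.

6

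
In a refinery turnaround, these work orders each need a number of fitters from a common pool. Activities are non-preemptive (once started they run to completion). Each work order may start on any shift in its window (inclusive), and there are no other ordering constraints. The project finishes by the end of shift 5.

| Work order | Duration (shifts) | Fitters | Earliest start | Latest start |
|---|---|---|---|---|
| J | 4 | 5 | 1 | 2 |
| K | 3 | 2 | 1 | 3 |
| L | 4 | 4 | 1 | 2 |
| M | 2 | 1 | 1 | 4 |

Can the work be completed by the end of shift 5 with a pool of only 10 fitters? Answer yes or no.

The minimum achievable peak is 11; 10 < 11, so no feasible schedule stays within the cap.

no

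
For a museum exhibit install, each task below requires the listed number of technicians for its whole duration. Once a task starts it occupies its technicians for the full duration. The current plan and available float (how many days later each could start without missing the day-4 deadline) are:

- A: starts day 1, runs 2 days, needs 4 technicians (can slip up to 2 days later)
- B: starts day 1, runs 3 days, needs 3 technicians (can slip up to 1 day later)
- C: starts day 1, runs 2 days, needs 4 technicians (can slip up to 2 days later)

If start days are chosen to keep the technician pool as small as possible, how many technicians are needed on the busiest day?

Early-start (A@1, B@1, C@1) gives peak 11: d1:11  d2:11  d3:3  d4:0.
Shift C→3.
Schedule A@1, B@1, C@3: d1:7  d2:7  d3:7  d4:4 — peak 7.
Total technician-days = 25 over 4 days ⇒ peak ≥ ⌈25/4⌉ = 7, so 7 is optimal.

7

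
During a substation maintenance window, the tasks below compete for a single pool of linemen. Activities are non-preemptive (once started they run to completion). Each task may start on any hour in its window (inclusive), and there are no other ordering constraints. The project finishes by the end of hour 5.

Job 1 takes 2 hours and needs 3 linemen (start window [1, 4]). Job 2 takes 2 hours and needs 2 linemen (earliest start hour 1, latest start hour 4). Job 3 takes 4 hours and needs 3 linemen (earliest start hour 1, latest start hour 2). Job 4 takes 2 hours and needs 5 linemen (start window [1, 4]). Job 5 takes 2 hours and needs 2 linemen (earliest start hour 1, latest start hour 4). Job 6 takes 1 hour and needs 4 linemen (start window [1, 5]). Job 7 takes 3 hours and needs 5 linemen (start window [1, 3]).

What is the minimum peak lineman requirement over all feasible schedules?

Early-start (Job 1@1, Job 2@1, Job 3@1, Job 4@1, Job 5@1, Job 6@1, Job 7@1) gives peak 24: h1:24  h2:20  h3:8  h4:3  h5:0.
Shift Job 2→3, Job 5→3, Job 6→5, Job 7→3.
Schedule Job 1@1, Job 2@3, Job 3@1, Job 4@1, Job 5@3, Job 6@5, Job 7@3: h1:11  h2:11  h3:12  h4:12  h5:9 — peak 12.

12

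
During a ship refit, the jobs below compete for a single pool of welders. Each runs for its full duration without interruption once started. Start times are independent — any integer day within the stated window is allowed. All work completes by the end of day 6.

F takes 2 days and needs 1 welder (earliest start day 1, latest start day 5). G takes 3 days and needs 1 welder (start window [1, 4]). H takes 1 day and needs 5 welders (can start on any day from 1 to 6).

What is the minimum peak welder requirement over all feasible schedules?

5

Early-start (F@1, G@1, H@1) gives peak 7: d1:7  d2:2  d3:1  d4:0  d5:0  d6:0.
Shift H→4.
Schedule F@1, G@1, H@4: d1:2  d2:2  d3:1  d4:5  d5:0  d6:0 — peak 5.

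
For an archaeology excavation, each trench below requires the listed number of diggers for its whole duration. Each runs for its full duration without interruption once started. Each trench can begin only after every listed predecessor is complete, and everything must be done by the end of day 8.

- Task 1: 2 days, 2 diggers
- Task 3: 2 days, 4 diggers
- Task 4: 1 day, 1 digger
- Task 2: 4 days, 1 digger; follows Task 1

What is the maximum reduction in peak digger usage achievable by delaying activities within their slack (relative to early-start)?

Early-start peak: d1:7  d2:6  d3:1  d4:1  d5:1  d6:1  d7:0  d8:0 ⇒ 7.
Leveled (Task 1@1, Task 3@3, Task 4@1, Task 2@5): d1:3  d2:2  d3:4  d4:4  d5:1  d6:1  d7:1  d8:1 ⇒ 4.
Reduction 7 − 4 = 3.

3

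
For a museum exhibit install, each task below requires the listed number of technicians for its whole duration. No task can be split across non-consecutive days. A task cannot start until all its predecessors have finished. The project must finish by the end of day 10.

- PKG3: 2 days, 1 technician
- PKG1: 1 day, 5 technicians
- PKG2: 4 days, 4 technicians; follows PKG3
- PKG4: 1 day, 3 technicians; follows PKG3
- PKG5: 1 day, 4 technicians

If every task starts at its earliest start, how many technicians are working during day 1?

At early start, day 1 has: PKG3, PKG1, PKG5.
Demand: 1 + 5 + 4 = 10.

10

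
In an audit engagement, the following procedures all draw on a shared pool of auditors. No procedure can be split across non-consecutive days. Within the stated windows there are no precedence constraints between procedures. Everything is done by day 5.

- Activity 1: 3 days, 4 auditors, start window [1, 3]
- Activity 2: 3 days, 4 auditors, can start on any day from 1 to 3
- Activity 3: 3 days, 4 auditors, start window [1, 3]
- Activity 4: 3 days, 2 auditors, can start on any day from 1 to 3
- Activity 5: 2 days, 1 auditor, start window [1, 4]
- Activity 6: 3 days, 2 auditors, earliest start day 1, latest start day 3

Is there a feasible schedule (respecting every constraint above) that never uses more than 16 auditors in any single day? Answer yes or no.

yes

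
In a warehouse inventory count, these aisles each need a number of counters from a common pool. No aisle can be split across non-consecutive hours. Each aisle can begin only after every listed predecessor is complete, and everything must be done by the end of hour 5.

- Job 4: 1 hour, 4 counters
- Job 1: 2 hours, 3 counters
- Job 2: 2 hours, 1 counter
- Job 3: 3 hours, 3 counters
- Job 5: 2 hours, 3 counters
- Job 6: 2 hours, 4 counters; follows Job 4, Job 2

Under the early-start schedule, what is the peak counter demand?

14

Early-start schedule: Job 4@1, Job 1@1, Job 2@1, Job 3@1, Job 5@1, Job 6@3.
Load per hour: hour 1: 14, hour 2: 10, hour 3: 7, hour 4: 4, hour 5: 0.
Peak is 14.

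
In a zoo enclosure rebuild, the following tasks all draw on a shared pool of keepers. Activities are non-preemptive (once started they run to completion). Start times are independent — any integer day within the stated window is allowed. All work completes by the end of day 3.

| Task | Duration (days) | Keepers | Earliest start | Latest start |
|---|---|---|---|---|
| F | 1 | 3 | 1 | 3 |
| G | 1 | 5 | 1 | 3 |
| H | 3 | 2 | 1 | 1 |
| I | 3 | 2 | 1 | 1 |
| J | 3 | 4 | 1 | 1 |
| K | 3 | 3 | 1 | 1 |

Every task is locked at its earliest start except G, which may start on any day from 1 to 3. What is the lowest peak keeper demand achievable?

16

G@1: d1:19  d2:11  d3:11 → peak 19
G@2: d1:14  d2:16  d3:11 → peak 16
G@3: d1:14  d2:11  d3:16 → peak 16
Best is G@2, peak 16.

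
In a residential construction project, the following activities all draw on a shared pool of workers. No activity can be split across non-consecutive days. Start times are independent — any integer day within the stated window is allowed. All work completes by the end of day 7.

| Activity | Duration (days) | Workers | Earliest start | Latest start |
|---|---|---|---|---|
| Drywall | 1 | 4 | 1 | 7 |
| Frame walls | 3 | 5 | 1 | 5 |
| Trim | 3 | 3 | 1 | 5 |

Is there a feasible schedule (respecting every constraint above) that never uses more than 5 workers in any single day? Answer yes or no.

Schedule Drywall@1, Frame walls@2, Trim@5: d1:4  d2:5  d3:5  d4:5  d5:3  d6:3  d7:3 — peak 5 ≤ 5.

yes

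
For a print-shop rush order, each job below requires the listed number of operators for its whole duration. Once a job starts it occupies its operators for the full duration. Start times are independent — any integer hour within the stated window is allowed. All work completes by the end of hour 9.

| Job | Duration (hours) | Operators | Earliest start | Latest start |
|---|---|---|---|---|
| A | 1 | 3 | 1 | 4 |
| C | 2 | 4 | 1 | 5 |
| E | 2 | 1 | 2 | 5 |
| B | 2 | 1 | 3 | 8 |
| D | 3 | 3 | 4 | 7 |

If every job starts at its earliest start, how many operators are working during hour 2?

5

At early start, hour 2 has: C, E.
Demand: 4 + 1 = 5.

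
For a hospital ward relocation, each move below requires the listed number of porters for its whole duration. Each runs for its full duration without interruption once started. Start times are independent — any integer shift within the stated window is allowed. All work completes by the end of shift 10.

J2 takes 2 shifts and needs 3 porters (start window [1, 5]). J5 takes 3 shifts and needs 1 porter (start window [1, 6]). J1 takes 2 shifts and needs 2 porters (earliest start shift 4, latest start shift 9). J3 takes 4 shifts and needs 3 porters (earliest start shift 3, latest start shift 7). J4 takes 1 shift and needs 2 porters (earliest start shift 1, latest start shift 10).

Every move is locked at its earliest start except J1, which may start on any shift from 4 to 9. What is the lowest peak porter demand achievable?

J1@4: s1:6  s2:4  s3:4  s4:5  s5:5  s6:3  s7:0  s8:0  s9:0  s10:0 → peak 6
J1@5: s1:6  s2:4  s3:4  s4:3  s5:5  s6:5  s7:0  s8:0  s9:0  s10:0 → peak 6
J1@6: s1:6  s2:4  s3:4  s4:3  s5:3  s6:5  s7:2  s8:0  s9:0  s10:0 → peak 6
J1@7: s1:6  s2:4  s3:4  s4:3  s5:3  s6:3  s7:2  s8:2  s9:0  s10:0 → peak 6
J1@8: s1:6  s2:4  s3:4  s4:3  s5:3  s6:3  s7:0  s8:2  s9:2  s10:0 → peak 6
J1@9: s1:6  s2:4  s3:4  s4:3  s5:3  s6:3  s7:0  s8:0  s9:2  s10:2 → peak 6
Best is J1@4, peak 6.

6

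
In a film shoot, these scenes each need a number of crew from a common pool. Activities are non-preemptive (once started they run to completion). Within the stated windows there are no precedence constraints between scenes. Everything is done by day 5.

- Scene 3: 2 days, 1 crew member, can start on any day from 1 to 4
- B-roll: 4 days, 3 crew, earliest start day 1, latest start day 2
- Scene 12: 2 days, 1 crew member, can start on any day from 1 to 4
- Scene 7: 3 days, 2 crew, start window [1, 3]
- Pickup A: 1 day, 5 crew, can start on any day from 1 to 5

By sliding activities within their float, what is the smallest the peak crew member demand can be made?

Early-start (Scene 3@1, B-roll@1, Scene 12@1, Scene 7@1, Pickup A@1) gives peak 12: d1:12  d2:7  d3:5  d4:3  d5:0.
Shift Scene 12→3, Pickup A→5.
Schedule Scene 3@1, B-roll@1, Scene 12@3, Scene 7@1, Pickup A@5: d1:6  d2:6  d3:6  d4:4  d5:5 — peak 6.
Total crew member-days = 27 over 5 days ⇒ peak ≥ ⌈27/5⌉ = 6, so 6 is optimal.

6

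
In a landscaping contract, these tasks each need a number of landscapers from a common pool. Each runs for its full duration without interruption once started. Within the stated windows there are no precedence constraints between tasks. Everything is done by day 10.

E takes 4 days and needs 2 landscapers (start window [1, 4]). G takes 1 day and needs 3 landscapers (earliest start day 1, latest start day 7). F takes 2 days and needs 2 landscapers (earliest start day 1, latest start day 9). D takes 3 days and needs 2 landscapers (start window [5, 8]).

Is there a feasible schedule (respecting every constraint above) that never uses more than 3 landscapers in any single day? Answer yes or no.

yes

Schedule E@1, G@5, F@6, D@8: d1:2  d2:2  d3:2  d4:2  d5:3  d6:2  d7:2  d8:2  d9:2  d10:2 — peak 3 ≤ 3.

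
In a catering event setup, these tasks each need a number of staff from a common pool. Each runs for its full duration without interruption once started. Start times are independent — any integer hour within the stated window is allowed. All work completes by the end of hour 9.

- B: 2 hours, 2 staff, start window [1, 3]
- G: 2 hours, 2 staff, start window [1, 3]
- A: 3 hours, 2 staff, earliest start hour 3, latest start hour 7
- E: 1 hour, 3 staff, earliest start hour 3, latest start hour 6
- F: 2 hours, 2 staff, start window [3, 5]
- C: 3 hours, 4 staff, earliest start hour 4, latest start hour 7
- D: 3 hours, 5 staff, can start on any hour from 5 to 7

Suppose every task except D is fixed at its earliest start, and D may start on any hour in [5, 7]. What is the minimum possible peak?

8

D@5: h1:4  h2:4  h3:7  h4:8  h5:11  h6:9  h7:5  h8:0  h9:0 → peak 11
D@6: h1:4  h2:4  h3:7  h4:8  h5:6  h6:9  h7:5  h8:5  h9:0 → peak 9
D@7: h1:4  h2:4  h3:7  h4:8  h5:6  h6:4  h7:5  h8:5  h9:5 → peak 8
Best is D@7, peak 8.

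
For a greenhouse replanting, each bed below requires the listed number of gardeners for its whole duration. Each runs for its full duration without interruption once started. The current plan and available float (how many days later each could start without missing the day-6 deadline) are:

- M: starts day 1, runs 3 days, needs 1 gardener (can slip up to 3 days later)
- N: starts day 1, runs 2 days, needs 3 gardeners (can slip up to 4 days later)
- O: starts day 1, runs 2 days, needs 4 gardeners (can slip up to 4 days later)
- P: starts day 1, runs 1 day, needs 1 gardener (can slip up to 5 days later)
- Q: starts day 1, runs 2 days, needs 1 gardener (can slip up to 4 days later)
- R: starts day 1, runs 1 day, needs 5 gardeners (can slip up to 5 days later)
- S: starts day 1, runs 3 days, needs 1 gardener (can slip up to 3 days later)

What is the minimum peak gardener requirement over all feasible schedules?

Early-start (M@1, N@1, O@1, P@1, Q@1, R@1, S@1) gives peak 16: d1:16  d2:10  d3:2  d4:0  d5:0  d6:0.
Shift O→4, Q→2, R→6, S→3.
Schedule M@1, N@1, O@4, P@1, Q@2, R@6, S@3: d1:5  d2:5  d3:3  d4:5  d5:5  d6:5 — peak 5.
Total gardener-days = 28 over 6 days ⇒ peak ≥ ⌈28/6⌉ = 5, so 5 is optimal.

5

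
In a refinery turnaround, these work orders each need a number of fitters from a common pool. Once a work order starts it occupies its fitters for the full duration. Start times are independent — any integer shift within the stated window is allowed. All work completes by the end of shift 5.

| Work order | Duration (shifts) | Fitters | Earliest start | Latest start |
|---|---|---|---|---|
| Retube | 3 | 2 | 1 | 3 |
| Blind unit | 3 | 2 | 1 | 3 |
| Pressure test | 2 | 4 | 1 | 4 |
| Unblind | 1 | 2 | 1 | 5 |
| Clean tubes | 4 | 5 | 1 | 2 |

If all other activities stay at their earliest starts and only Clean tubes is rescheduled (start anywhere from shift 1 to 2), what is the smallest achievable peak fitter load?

Clean tubes@1: s1:15  s2:13  s3:9  s4:5  s5:0 → peak 15
Clean tubes@2: s1:10  s2:13  s3:9  s4:5  s5:5 → peak 13
Best is Clean tubes@2, peak 13.

13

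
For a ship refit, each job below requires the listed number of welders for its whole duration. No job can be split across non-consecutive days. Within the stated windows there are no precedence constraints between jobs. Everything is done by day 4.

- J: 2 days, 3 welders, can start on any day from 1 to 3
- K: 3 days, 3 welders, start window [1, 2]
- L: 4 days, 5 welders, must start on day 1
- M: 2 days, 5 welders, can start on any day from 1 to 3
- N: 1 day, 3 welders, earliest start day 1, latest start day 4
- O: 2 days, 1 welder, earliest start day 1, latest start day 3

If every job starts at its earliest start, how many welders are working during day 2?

At early start, day 2 has: J, K, L, M, O.
Demand: 3 + 3 + 5 + 5 + 1 = 17.

17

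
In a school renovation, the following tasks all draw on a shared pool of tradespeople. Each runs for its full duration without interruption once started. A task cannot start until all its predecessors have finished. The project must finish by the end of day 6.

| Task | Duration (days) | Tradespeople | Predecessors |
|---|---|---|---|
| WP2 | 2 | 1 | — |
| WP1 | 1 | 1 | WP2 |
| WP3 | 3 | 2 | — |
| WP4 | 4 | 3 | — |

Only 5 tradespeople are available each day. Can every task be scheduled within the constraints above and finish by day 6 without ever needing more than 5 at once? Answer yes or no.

yes

Schedule WP2@1, WP1@3, WP3@4, WP4@1: d1:4  d2:4  d3:4  d4:5  d5:2  d6:2 — peak 5 ≤ 5.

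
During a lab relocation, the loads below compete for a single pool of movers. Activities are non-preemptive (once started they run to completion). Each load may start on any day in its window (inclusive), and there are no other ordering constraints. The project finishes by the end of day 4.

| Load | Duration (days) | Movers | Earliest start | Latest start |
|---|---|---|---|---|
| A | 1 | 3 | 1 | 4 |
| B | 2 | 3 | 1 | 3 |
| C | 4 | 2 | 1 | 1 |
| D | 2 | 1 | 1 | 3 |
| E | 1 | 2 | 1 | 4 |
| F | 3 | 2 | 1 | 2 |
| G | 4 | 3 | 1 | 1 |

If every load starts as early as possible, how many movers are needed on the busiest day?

Early-start schedule: A@1, B@1, C@1, D@1, E@1, F@1, G@1.
Load per day: day 1: 16, day 2: 11, day 3: 7, day 4: 5.
Peak is 16.

16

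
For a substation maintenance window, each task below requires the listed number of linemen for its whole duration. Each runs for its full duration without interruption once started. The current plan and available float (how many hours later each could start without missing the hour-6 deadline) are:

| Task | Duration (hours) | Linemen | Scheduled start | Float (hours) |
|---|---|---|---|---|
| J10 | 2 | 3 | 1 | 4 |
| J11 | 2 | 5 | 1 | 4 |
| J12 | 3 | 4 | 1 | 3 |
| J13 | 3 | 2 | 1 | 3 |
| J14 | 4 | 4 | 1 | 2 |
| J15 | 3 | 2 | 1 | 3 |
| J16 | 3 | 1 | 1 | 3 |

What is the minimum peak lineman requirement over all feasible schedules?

11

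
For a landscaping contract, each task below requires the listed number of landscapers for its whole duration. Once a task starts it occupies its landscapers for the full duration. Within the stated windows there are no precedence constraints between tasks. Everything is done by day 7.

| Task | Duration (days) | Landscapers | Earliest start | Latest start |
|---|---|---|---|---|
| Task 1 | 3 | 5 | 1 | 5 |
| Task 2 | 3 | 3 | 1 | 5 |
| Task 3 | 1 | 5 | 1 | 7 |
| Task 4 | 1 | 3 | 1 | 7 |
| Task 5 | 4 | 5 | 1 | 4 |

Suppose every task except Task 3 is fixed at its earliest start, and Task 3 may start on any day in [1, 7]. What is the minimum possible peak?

16

Task 3@1: d1:21  d2:13  d3:13  d4:5  d5:0  d6:0  d7:0 → peak 21
Task 3@2: d1:16  d2:18  d3:13  d4:5  d5:0  d6:0  d7:0 → peak 18
Task 3@3: d1:16  d2:13  d3:18  d4:5  d5:0  d6:0  d7:0 → peak 18
Task 3@4: d1:16  d2:13  d3:13  d4:10  d5:0  d6:0  d7:0 → peak 16
Task 3@5: d1:16  d2:13  d3:13  d4:5  d5:5  d6:0  d7:0 → peak 16
Task 3@6: d1:16  d2:13  d3:13  d4:5  d5:0  d6:5  d7:0 → peak 16
Task 3@7: d1:16  d2:13  d3:13  d4:5  d5:0  d6:0  d7:5 → peak 16
Best is Task 3@4, peak 16.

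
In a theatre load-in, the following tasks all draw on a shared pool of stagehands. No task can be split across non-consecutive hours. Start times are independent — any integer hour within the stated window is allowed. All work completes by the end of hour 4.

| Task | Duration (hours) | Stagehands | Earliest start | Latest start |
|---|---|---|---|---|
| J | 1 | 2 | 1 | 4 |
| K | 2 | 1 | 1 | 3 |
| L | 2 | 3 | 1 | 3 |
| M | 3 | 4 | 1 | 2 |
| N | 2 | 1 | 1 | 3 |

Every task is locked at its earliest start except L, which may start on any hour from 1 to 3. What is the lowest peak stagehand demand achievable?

L@1: h1:11  h2:9  h3:4  h4:0 → peak 11
L@2: h1:8  h2:9  h3:7  h4:0 → peak 9
L@3: h1:8  h2:6  h3:7  h4:3 → peak 8
Best is L@3, peak 8.

8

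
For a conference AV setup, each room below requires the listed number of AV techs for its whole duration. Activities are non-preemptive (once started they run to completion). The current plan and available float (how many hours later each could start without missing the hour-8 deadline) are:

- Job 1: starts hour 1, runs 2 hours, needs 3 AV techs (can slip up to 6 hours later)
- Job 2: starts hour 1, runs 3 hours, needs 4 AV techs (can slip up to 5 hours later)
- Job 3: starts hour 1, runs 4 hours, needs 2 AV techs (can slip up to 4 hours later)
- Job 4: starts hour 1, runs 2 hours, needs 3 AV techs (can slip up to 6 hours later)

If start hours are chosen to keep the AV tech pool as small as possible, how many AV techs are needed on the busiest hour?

5

Early-start (Job 1@1, Job 2@1, Job 3@1, Job 4@1) gives peak 12: h1:12  h2:12  h3:6  h4:2  h5:0  h6:0  h7:0  h8:0.
Shift Job 2→5, Job 4→3.
Schedule Job 1@1, Job 2@5, Job 3@1, Job 4@3: h1:5  h2:5  h3:5  h4:5  h5:4  h6:4  h7:4  h8:0 — peak 5.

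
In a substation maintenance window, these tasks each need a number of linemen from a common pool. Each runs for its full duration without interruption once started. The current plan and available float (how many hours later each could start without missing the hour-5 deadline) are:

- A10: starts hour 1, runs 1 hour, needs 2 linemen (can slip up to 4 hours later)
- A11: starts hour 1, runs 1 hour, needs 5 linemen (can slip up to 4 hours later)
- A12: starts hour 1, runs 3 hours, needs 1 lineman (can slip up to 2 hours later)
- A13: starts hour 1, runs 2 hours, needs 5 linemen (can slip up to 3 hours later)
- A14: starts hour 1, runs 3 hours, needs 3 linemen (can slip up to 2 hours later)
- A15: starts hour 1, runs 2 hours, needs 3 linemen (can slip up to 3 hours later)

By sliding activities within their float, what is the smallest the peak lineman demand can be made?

Early-start (A10@1, A11@1, A12@1, A13@1, A14@1, A15@1) gives peak 19: h1:19  h2:12  h3:4  h4:0  h5:0.
Shift A13→4, A14→2, A15→2.
Schedule A10@1, A11@1, A12@1, A13@4, A14@2, A15@2: h1:8  h2:7  h3:7  h4:8  h5:5 — peak 8.

8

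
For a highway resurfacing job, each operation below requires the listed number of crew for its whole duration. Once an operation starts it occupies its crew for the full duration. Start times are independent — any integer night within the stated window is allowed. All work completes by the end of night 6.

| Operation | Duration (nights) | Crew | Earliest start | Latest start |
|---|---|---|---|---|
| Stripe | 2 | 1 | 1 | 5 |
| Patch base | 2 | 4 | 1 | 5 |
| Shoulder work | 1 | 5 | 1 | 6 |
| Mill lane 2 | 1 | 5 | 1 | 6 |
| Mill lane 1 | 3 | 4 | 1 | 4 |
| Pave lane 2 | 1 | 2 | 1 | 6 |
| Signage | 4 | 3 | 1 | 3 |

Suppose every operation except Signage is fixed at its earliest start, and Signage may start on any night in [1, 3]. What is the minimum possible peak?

21

Signage@1: n1:24  n2:12  n3:7  n4:3  n5:0  n6:0 → peak 24
Signage@2: n1:21  n2:12  n3:7  n4:3  n5:3  n6:0 → peak 21
Signage@3: n1:21  n2:9  n3:7  n4:3  n5:3  n6:3 → peak 21
Best is Signage@2, peak 21.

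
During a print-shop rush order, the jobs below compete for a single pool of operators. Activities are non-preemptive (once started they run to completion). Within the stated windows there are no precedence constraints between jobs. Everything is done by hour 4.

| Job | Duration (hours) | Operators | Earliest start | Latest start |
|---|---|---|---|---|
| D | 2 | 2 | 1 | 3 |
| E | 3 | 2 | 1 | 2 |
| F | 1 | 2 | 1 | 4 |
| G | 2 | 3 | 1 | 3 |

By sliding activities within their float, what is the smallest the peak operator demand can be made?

5

Early-start (D@1, E@1, F@1, G@1) gives peak 9: h1:9  h2:7  h3:2  h4:0.
Shift F→4, G→3.
Schedule D@1, E@1, F@4, G@3: h1:4  h2:4  h3:5  h4:5 — peak 5.
Total operator-hours = 18 over 4 hours ⇒ peak ≥ ⌈18/4⌉ = 5, so 5 is optimal.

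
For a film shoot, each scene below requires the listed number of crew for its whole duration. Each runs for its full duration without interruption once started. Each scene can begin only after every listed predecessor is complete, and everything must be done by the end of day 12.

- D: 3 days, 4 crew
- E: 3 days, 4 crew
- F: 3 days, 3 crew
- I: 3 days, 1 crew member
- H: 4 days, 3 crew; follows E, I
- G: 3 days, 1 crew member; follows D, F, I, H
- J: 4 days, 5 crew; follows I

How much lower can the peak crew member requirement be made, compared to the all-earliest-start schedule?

4

Early-start peak: d1:12  d2:12  d3:12  d4:8  d5:8  d6:8  d7:8  d8:1  d9:1  d10:1  d11:0  d12:0 ⇒ 12.
Leveled (D@4, E@1, F@1, I@1, H@4, G@8, J@7): d1:8  d2:8  d3:8  d4:7  d5:7  d6:7  d7:8  d8:6  d9:6  d10:6  d11:0  d12:0 ⇒ 8.
Reduction 12 − 8 = 4.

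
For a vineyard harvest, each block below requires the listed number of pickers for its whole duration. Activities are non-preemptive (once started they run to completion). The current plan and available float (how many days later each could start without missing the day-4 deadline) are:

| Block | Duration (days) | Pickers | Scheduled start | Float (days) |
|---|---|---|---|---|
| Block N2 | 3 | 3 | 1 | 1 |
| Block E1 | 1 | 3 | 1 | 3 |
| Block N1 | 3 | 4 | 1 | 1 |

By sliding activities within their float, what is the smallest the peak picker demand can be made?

Early-start (Block N2@1, Block E1@1, Block N1@1) gives peak 10: d1:10  d2:7  d3:7  d4:0.
Shift Block N1→2.
Schedule Block N2@1, Block E1@1, Block N1@2: d1:6  d2:7  d3:7  d4:4 — peak 7.
No arrangement of the 16 feasible schedules does better.

7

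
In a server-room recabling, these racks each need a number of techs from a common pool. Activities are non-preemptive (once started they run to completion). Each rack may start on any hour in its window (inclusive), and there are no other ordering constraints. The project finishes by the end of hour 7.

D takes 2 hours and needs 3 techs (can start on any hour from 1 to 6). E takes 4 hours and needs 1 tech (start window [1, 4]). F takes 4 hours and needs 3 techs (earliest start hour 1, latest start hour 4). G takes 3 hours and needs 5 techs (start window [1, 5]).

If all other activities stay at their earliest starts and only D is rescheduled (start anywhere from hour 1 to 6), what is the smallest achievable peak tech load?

D@1: h1:12  h2:12  h3:9  h4:4  h5:0  h6:0  h7:0 → peak 12
D@2: h1:9  h2:12  h3:12  h4:4  h5:0  h6:0  h7:0 → peak 12
D@3: h1:9  h2:9  h3:12  h4:7  h5:0  h6:0  h7:0 → peak 12
D@4: h1:9  h2:9  h3:9  h4:7  h5:3  h6:0  h7:0 → peak 9
D@5: h1:9  h2:9  h3:9  h4:4  h5:3  h6:3  h7:0 → peak 9
D@6: h1:9  h2:9  h3:9  h4:4  h5:0  h6:3  h7:3 → peak 9
Best is D@4, peak 9.

9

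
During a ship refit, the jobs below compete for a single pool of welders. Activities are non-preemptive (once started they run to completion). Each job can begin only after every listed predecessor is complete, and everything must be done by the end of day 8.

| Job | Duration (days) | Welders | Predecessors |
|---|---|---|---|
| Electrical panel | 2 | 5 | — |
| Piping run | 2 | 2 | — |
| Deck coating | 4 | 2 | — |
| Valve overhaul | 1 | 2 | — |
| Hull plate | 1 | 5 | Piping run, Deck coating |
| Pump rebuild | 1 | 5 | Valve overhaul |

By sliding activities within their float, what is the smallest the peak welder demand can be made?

Early-start (Electrical panel@1, Piping run@1, Deck coating@1, Valve overhaul@1, Hull plate@5, Pump rebuild@2) gives peak 14: d1:11  d2:14  d3:2  d4:2  d5:5  d6:0  d7:0  d8:0.
Shift Piping run→3, Deck coating→3, Valve overhaul→5, Hull plate→7, Pump rebuild→8.
Schedule Electrical panel@1, Piping run@3, Deck coating@3, Valve overhaul@5, Hull plate@7, Pump rebuild@8: d1:5  d2:5  d3:4  d4:4  d5:4  d6:2  d7:5  d8:5 — peak 5.
Total welder-days = 34 over 8 days ⇒ peak ≥ ⌈34/8⌉ = 5, so 5 is optimal.

5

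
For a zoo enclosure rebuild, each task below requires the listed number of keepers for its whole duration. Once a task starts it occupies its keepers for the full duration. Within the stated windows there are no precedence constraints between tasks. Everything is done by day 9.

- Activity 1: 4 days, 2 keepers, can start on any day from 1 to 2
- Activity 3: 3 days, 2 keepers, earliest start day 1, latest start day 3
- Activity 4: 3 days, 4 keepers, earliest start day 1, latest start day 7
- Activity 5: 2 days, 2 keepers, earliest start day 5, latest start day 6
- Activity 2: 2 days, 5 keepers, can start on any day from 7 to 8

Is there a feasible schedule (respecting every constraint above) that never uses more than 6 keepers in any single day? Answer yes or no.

Schedule Activity 1@1, Activity 3@1, Activity 4@4, Activity 5@5, Activity 2@7: d1:4  d2:4  d3:4  d4:6  d5:6  d6:6  d7:5  d8:5  d9:0 — peak 6 ≤ 6.

yes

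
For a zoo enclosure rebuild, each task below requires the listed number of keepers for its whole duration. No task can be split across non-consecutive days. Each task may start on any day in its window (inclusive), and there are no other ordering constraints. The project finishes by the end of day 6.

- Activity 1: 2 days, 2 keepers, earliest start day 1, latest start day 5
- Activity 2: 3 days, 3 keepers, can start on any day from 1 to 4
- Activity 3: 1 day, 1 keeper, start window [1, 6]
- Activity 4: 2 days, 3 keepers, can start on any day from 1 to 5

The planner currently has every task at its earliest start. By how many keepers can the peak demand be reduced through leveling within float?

4

Early-start peak: d1:9  d2:8  d3:3  d4:0  d5:0  d6:0 ⇒ 9.
Leveled (Activity 1@1, Activity 2@1, Activity 3@3, Activity 4@4): d1:5  d2:5  d3:4  d4:3  d5:3  d6:0 ⇒ 5.
Reduction 9 − 5 = 4.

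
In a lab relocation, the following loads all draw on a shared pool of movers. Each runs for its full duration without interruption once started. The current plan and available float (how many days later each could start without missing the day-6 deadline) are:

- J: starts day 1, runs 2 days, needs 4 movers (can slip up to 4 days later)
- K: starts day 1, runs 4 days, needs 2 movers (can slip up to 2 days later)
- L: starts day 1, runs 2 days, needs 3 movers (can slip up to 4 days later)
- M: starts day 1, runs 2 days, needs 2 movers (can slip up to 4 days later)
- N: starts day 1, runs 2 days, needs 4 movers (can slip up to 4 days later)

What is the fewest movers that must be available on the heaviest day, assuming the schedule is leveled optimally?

Early-start (J@1, K@1, L@1, M@1, N@1) gives peak 15: d1:15  d2:15  d3:2  d4:2  d5:0  d6:0.
Shift L→3, M→5, N→5.
Schedule J@1, K@1, L@3, M@5, N@5: d1:6  d2:6  d3:5  d4:5  d5:6  d6:6 — peak 6.
Total mover-days = 34 over 6 days ⇒ peak ≥ ⌈34/6⌉ = 6, so 6 is optimal.

6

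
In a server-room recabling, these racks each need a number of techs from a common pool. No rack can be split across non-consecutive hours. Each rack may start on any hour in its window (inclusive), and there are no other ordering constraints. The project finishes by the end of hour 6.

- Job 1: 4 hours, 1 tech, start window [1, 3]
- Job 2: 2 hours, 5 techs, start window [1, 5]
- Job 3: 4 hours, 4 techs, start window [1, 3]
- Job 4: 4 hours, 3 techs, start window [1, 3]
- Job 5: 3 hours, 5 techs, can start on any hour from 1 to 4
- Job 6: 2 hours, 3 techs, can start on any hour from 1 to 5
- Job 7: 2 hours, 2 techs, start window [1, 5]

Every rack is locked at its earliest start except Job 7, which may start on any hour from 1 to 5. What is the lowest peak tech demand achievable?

Job 7@1: h1:23  h2:23  h3:13  h4:8  h5:0  h6:0 → peak 23
Job 7@2: h1:21  h2:23  h3:15  h4:8  h5:0  h6:0 → peak 23
Job 7@3: h1:21  h2:21  h3:15  h4:10  h5:0  h6:0 → peak 21
Job 7@4: h1:21  h2:21  h3:13  h4:10  h5:2  h6:0 → peak 21
Job 7@5: h1:21  h2:21  h3:13  h4:8  h5:2  h6:2 → peak 21
Best is Job 7@3, peak 21.

21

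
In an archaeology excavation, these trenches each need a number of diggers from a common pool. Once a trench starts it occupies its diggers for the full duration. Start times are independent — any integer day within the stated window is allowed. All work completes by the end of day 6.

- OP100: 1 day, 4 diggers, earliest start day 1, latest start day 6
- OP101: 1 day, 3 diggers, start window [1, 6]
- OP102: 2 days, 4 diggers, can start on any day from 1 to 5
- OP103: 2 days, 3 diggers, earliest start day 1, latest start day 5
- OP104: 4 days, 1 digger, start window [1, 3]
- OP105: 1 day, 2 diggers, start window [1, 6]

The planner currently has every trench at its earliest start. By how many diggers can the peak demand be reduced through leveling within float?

12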